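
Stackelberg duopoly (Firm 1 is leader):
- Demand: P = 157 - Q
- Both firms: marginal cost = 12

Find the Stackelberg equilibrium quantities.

q₁* (leader) = 72.5, q₂* (follower) = 36.25

Work:
Follower's reaction: q₂ = (a - c - q₁)/2
Leader substitutes: π₁ = q₁·(a - q₁ - (a-c-q₁)/2 - c)
FOC: q₁* = (157 - 12)/2 = 72.50
Then: q₂* = (157 - 12 - 72.5)/2 = 36.25
Leader has first-mover advantage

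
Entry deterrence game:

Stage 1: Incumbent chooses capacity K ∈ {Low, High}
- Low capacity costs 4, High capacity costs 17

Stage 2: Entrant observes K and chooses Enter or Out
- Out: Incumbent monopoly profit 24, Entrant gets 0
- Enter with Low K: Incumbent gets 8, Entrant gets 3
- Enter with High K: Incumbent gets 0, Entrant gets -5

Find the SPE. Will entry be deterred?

SPE: (High, Enter|Low, Out|High); Entry deterred. Incumbent net profit = 7

Work:
After Low K: Entrant enters (3 > 0)
After High K: Entrant stays out (-5 < 0)
Incumbent: Low → 8−4=4, High → 24−17=7
Incumbent chooses High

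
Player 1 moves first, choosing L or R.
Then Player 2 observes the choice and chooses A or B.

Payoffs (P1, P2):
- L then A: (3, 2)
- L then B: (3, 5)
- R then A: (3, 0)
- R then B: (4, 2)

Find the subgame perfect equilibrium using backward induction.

P1 plays R, P2 plays B after L and B after R; Payoff (4, 2)

Work:
Backward induction:
After L: P2 chooses B → P1 gets 3
After R: P2 chooses B → P1 gets 4
P1 chooses R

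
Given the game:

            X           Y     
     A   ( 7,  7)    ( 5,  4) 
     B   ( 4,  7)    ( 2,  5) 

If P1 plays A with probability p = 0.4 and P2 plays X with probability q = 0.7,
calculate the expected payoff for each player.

E[P1] = 4.6, E[P2] = 6.28

Work:
E[P1] = p·q·π₁(A,X) + p·(1-q)·π₁(A,Y) + (1-p)·q·π₁(B,X) + (1-p)·(1-q)·π₁(B,Y)
= 0.4·0.7·7 + 0.4·0.3·5 + 0.6·0.7·4 + 0.6·0.3·2
= 4.6

E[P2] = 6.28 (similar calculation)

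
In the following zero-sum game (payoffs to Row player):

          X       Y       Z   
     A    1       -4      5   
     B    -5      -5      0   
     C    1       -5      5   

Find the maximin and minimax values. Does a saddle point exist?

Maximin = -4, Minimax = -4, Saddle: True

Work:
Row minimums: [-4, -5, -5] → maximin = -4
Column maximums: [1, -4, 5] → minimax = -4
Saddle point exists! Game value = -4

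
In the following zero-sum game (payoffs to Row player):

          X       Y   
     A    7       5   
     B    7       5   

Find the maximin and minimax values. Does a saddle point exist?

Maximin = 5, Minimax = 5, Saddle: True

Work:
Row minimums: [5, 5] → maximin = 5
Column maximums: [7, 5] → minimax = 5
Saddle point exists! Game value = 5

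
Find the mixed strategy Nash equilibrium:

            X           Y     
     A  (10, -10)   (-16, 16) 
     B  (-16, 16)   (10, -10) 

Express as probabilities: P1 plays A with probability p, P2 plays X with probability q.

p = 0.5, q = 0.5

Work:
Find probabilities that make opponent indifferent:
P2 chooses q to make P1 indifferent between A and B
P1 chooses p to make P2 indifferent between X and Y
Mixed NE: P1 plays (A: 0.5, B: 0.5), P2 plays (X: 0.5, Y: 0.5)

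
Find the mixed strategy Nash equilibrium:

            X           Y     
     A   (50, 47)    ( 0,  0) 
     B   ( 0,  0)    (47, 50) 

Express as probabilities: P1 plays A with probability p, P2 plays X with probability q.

p = 0.5155, q = 0.4845

Work:
Find probabilities that make opponent indifferent:
P2 chooses q to make P1 indifferent between A and B
P1 chooses p to make P2 indifferent between X and Y
Mixed NE: P1 plays (A: 0.5155, B: 0.4845), P2 plays (X: 0.4845, Y: 0.5155)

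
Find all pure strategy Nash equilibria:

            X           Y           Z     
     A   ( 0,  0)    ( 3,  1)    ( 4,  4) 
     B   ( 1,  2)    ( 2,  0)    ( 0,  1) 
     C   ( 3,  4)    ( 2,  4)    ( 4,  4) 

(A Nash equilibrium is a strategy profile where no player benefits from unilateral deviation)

Nash equilibrium: (A, Z), (C, X), (C, Z)

Work:
Best responses:
  P1 vs X: payoffs [0, 1, 3] → best response C (payoff 3)
  P1 vs Y: payoffs [3, 2, 2] → best response A (payoff 3)
  P1 vs Z: payoffs [4, 0, 4] → best response A/C (payoff 4)
  P2 vs A: payoffs [0, 1, 4] → best response Z (payoff 4)
  P2 vs B: payoffs [2, 0, 1] → best response X (payoff 2)
  P2 vs C: payoffs [4, 4, 4] → best response X/Y/Z (payoff 4)
Mutual best responses: (A,Z), (C,X), (C,Z) → Nash equilibria.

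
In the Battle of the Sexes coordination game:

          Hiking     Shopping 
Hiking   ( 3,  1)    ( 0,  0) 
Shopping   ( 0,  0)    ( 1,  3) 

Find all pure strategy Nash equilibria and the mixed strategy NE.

Pure NE: (Hiking, Hiking) and (Shopping, Shopping); Mixed NE: p = 0.75, q = 0.25

Work:
Check pure NE:
(Hiking, Hiking): (3, 1) - no unilateral deviation beneficial
(Shopping, Shopping): (1, 3) - no unilateral deviation beneficial
Mixed NE: P1 plays Hiking with p = 0.75, P2 plays Hiking with q = 0.25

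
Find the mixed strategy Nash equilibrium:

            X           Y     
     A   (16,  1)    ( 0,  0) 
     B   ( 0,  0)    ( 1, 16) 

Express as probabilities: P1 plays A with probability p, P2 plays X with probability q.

p = 0.9412, q = 0.0588

Work:
Find probabilities that make opponent indifferent:
P2 chooses q to make P1 indifferent between A and B
P1 chooses p to make P2 indifferent between X and Y
Mixed NE: P1 plays (A: 0.9412, B: 0.0588), P2 plays (X: 0.0588, Y: 0.9412)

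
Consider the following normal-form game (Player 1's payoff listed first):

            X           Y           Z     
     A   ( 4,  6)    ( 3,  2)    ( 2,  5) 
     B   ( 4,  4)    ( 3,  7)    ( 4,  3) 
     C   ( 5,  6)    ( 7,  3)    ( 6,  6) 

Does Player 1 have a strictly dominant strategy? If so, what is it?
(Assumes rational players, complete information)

Yes, Player 1's strictly dominant strategy is C

Work:
A strategy strictly dominates another if it gives a strictly higher payoff against every opponent action. Compare each pair of P1's strategies column-by-column:
  A vs B: [4 vs 4, 3 vs 3, 2 vs 4] → A does not strictly dominate B (column X: 4 ≤ 4)
  A vs C: [4 vs 5, 3 vs 7, 2 vs 6] → A does not strictly dominate C (column X: 4 ≤ 5)
  B vs A: [4 vs 4, 3 vs 3, 4 vs 2] → B does not strictly dominate A (column X: 4 ≤ 4)
  B vs C: [4 vs 5, 3 vs 7, 4 vs 6] → B does not strictly dominate C (column X: 4 ≤ 5)
  C vs A: [5 vs 4, 7 vs 3, 6 vs 2] → C strictly dominates A
  C vs B: [5 vs 4, 7 vs 3, 6 vs 4] → C strictly dominates B
C strictly dominates every other strategy → strictly dominant.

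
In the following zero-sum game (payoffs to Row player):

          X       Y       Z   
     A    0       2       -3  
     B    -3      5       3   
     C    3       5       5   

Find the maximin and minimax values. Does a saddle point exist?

Maximin = 3, Minimax = 3, Saddle: True

Work:
Row minimums: [-3, -3, 3] → maximin = 3
Column maximums: [3, 5, 5] → minimax = 3
Saddle point exists! Game value = 3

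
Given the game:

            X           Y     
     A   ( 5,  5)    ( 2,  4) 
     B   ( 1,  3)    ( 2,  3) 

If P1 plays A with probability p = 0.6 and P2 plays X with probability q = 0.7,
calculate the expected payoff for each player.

E[P1] = 2.98, E[P2] = 4.02

Work:
E[P1] = p·q·π₁(A,X) + p·(1-q)·π₁(A,Y) + (1-p)·q·π₁(B,X) + (1-p)·(1-q)·π₁(B,Y)
= 0.6·0.7·5 + 0.6·0.3·2 + 0.4·0.7·1 + 0.4·0.3·2
= 2.98

E[P2] = 4.02 (similar calculation)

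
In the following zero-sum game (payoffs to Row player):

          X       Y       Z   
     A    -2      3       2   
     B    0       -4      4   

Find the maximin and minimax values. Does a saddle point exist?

Maximin = -2, Minimax = 0, Saddle: False

Work:
Row minimums: [-2, -4] → maximin = -2
Column maximums: [0, 3, 4] → minimax = 0
No saddle point (maximin ≠ minimax). Mixed strategy needed.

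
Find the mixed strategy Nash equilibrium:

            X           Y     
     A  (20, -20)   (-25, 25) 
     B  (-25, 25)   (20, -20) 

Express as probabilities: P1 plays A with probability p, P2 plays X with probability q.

p = 0.5, q = 0.5

Work:
Find probabilities that make opponent indifferent:
P2 chooses q to make P1 indifferent between A and B
P1 chooses p to make P2 indifferent between X and Y
Mixed NE: P1 plays (A: 0.5, B: 0.5), P2 plays (X: 0.5, Y: 0.5)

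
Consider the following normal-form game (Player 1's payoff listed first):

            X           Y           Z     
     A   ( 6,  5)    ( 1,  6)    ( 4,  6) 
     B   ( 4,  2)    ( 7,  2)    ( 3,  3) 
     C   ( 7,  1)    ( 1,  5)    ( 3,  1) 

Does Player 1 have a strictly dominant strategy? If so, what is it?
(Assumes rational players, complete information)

No strictly dominant strategy exists for Player 1

Work:
A strategy strictly dominates another if it gives a strictly higher payoff against every opponent action. Compare each pair of P1's strategies column-by-column:
  A vs B: [6 vs 4, 1 vs 7, 4 vs 3] → A does not strictly dominate B (column Y: 1 ≤ 7)
  A vs C: [6 vs 7, 1 vs 1, 4 vs 3] → A does not strictly dominate C (column X: 6 ≤ 7)
  B vs A: [4 vs 6, 7 vs 1, 3 vs 4] → B does not strictly dominate A (column X: 4 ≤ 6)
  B vs C: [4 vs 7, 7 vs 1, 3 vs 3] → B does not strictly dominate C (column X: 4 ≤ 7)
  C vs A: [7 vs 6, 1 vs 1, 3 vs 4] → C does not strictly dominate A (column Y: 1 ≤ 1)
  C vs B: [7 vs 4, 1 vs 7, 3 vs 3] → C does not strictly dominate B (column Y: 1 ≤ 7)
No single strategy strictly dominates all others → no strictly dominant strategy.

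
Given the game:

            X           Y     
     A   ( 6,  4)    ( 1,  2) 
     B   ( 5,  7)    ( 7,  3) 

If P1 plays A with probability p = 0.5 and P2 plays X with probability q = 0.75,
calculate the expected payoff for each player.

E[P1] = 5.125, E[P2] = 4.75

Work:
E[P1] = p·q·π₁(A,X) + p·(1-q)·π₁(A,Y) + (1-p)·q·π₁(B,X) + (1-p)·(1-q)·π₁(B,Y)
= 0.5·0.75·6 + 0.5·0.25·1 + 0.5·0.75·5 + 0.5·0.25·7
= 5.125

E[P2] = 4.75 (similar calculation)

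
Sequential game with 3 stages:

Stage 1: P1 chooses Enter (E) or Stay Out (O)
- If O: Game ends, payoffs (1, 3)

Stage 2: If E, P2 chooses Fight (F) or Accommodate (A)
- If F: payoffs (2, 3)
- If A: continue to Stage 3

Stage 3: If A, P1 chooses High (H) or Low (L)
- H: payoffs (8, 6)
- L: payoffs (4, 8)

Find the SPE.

SPE: (E, A, H); Outcome (8, 6)

Work:
Stage 3: P1 chooses H (8 vs 4)
Stage 2: P2: F->3, A->6 (anticipating H). Choose A
Stage 1: P1: O->1, E->8 (anticipating A, H). Choose E
SPE path: E -> A -> H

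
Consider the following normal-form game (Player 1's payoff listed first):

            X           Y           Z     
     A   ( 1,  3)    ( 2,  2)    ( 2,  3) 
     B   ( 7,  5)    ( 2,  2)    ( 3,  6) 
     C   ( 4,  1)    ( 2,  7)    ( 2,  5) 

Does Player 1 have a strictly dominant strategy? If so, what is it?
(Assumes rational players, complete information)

No strictly dominant strategy exists for Player 1

Work:
A strategy strictly dominates another if it gives a strictly higher payoff against every opponent action. Compare each pair of P1's strategies column-by-column:
  A vs B: [1 vs 7, 2 vs 2, 2 vs 3] → A does not strictly dominate B (column X: 1 ≤ 7)
  A vs C: [1 vs 4, 2 vs 2, 2 vs 2] → A does not strictly dominate C (column X: 1 ≤ 4)
  B vs A: [7 vs 1, 2 vs 2, 3 vs 2] → B does not strictly dominate A (column Y: 2 ≤ 2)
  B vs C: [7 vs 4, 2 vs 2, 3 vs 2] → B does not strictly dominate C (column Y: 2 ≤ 2)
  C vs A: [4 vs 1, 2 vs 2, 2 vs 2] → C does not strictly dominate A (column Y: 2 ≤ 2)
  C vs B: [4 vs 7, 2 vs 2, 2 vs 3] → C does not strictly dominate B (column X: 4 ≤ 7)
No single strategy strictly dominates all others → no strictly dominant strategy.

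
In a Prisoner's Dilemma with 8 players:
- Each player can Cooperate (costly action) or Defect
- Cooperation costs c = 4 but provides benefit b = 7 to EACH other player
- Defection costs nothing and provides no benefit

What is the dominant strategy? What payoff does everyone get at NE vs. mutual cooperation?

Dominant: Defect; NE payoff = 0; Coop payoff = 45

Work:
Defect dominates (saves cost c = 4, benefit to others is external)
NE: All defect → everyone gets 0
If all cooperate: each receives (7)×7 - 4 = 45
Social dilemma: 45 > 0 but NE gives 0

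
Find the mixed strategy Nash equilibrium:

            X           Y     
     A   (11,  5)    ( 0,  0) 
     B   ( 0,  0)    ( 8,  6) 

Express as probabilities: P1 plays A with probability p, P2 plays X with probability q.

p = 0.5455, q = 0.4211

Work:
Find probabilities that make opponent indifferent:
P2 chooses q to make P1 indifferent between A and B
P1 chooses p to make P2 indifferent between X and Y
Mixed NE: P1 plays (A: 0.5455, B: 0.4545), P2 plays (X: 0.4211, Y: 0.5789)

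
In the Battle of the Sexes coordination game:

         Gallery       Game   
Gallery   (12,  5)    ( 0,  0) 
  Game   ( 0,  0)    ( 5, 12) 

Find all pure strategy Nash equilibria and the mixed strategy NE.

Pure NE: (Gallery, Gallery) and (Game, Game); Mixed NE: p = 0.7059, q = 0.2941

Work:
Check pure NE:
(Gallery, Gallery): (12, 5) - no unilateral deviation beneficial
(Game, Game): (5, 12) - no unilateral deviation beneficial
Mixed NE: P1 plays Gallery with p = 0.7059, P2 plays Gallery with q = 0.2941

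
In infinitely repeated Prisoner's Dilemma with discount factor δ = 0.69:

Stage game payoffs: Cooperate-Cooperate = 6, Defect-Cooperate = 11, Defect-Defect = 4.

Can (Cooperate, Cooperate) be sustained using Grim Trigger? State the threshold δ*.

δ* = 0.7143; since δ = 0.69 < 0.7143, cooperation cannot be sustained

Work:
For Grim Trigger:
Cooperate forever: 6/(1-δ)
Defect then punished: 11 + 4·δ/(1-δ)
Need: 6/(1-δ) ≥ 11 + 4·δ/(1-δ)
Solving: δ ≥ (T-R)/(T-P) = (11-6)/(11-4) = 0.7143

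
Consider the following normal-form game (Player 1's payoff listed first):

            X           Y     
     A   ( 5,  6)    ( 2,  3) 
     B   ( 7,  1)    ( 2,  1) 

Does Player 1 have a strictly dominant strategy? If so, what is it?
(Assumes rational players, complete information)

No strictly dominant strategy exists for Player 1

Work:
A strategy strictly dominates another if it gives a strictly higher payoff against every opponent action. Compare each pair of P1's strategies column-by-column:
  A vs B: [5 vs 7, 2 vs 2] → A does not strictly dominate B (column X: 5 ≤ 7)
  B vs A: [7 vs 5, 2 vs 2] → B does not strictly dominate A (column Y: 2 ≤ 2)
No single strategy strictly dominates all others → no strictly dominant strategy.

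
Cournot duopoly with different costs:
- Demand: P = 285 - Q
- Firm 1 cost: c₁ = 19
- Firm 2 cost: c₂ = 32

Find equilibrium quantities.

q₁* = 93.0, q₂* = 80.0

Work:
Reaction: q₁ = (285 - 19 - q₂)/2
Reaction: q₂ = (285 - 32 - q₁)/2
Solve simultaneously:
q₁* = (285 - 2×19 + 32)/3 = 93.0
q₂* = (285 - 2×32 + 19)/3 = 80.0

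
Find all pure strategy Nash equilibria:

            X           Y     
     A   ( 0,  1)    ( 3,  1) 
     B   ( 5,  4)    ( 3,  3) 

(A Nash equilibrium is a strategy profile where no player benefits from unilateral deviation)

Nash equilibrium: (A, Y), (B, X)

Work:
Best responses:
  P1 vs X: payoffs [0, 5] → best response B (payoff 5)
  P1 vs Y: payoffs [3, 3] → best response A/B (payoff 3)
  P2 vs A: payoffs [1, 1] → best response X/Y (payoff 1)
  P2 vs B: payoffs [4, 3] → best response X (payoff 4)
Mutual best responses: (A,Y), (B,X) → Nash equilibria.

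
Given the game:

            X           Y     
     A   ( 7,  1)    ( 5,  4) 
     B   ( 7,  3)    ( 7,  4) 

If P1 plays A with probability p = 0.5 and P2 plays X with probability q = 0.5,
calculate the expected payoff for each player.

E[P1] = 6.5, E[P2] = 3.0

Work:
E[P1] = p·q·π₁(A,X) + p·(1-q)·π₁(A,Y) + (1-p)·q·π₁(B,X) + (1-p)·(1-q)·π₁(B,Y)
= 0.5·0.5·7 + 0.5·0.5·5 + 0.5·0.5·7 + 0.5·0.5·7
= 6.5

E[P2] = 3.0 (similar calculation)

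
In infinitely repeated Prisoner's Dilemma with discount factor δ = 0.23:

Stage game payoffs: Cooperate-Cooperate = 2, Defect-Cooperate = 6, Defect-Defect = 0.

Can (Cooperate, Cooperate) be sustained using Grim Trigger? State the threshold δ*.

δ* = 0.6667; since δ = 0.23 < 0.6667, cooperation cannot be sustained

Work:
For Grim Trigger:
Cooperate forever: 2/(1-δ)
Defect then punished: 6 + 0·δ/(1-δ)
Need: 2/(1-δ) ≥ 6 + 0·δ/(1-δ)
Solving: δ ≥ (T-R)/(T-P) = (6-2)/(6-0) = 0.6667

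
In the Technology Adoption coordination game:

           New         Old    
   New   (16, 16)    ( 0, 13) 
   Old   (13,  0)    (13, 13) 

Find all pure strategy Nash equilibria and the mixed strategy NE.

Pure NE: (New, New) and (Old, Old); Mixed NE: p = 0.8125, q = 0.8125

Work:
Check pure NE:
(New, New): (16, 16) - no unilateral deviation beneficial
(Old, Old): (13, 13) - no unilateral deviation beneficial
Mixed NE: P1 plays New with p = 0.8125, P2 plays New with q = 0.8125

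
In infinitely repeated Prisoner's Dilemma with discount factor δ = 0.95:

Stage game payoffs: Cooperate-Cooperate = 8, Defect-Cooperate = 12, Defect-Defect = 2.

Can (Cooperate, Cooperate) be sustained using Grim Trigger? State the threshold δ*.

δ* = 0.4; since δ = 0.95 ≥ 0.4, cooperation can be sustained

Work:
For Grim Trigger:
Cooperate forever: 8/(1-δ)
Defect then punished: 12 + 2·δ/(1-δ)
Need: 8/(1-δ) ≥ 12 + 2·δ/(1-δ)
Solving: δ ≥ (T-R)/(T-P) = (12-8)/(12-2) = 0.4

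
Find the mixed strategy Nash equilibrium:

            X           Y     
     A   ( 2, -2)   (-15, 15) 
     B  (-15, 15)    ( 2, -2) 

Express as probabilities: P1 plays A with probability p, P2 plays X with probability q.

p = 0.5, q = 0.5

Work:
Find probabilities that make opponent indifferent:
P2 chooses q to make P1 indifferent between A and B
P1 chooses p to make P2 indifferent between X and Y
Mixed NE: P1 plays (A: 0.5, B: 0.5), P2 plays (X: 0.5, Y: 0.5)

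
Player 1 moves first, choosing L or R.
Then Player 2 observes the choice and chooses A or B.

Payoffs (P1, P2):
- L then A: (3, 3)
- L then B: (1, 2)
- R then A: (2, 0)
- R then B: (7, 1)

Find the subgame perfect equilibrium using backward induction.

P1 plays R, P2 plays A after L and B after R; Payoff (7, 1)

Work:
Backward induction:
After L: P2 chooses A → P1 gets 3
After R: P2 chooses B → P1 gets 7
P1 chooses R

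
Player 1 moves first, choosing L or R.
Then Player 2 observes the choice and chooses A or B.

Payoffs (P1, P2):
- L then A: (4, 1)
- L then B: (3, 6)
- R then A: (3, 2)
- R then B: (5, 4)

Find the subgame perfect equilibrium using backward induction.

P1 plays R, P2 plays B after L and B after R; Payoff (5, 4)

Work:
Backward induction:
After L: P2 chooses B → P1 gets 3
After R: P2 chooses B → P1 gets 5
P1 chooses R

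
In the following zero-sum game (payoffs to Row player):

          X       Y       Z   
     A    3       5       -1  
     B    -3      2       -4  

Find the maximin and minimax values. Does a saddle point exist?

Maximin = -1, Minimax = -1, Saddle: True

Work:
Row minimums: [-1, -4] → maximin = -1
Column maximums: [3, 5, -1] → minimax = -1
Saddle point exists! Game value = -1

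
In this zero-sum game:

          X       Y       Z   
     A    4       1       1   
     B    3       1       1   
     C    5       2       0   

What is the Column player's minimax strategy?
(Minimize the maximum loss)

Column should play Z, value = 1

Work:
Column player minimizes Row's maximum payoff:
Column X: max payoff to Row = 5
Column Y: max payoff to Row = 2
Column Z: max payoff to Row = 1
Minimum is 1, achieved by column Z.
Minimax strategy: Z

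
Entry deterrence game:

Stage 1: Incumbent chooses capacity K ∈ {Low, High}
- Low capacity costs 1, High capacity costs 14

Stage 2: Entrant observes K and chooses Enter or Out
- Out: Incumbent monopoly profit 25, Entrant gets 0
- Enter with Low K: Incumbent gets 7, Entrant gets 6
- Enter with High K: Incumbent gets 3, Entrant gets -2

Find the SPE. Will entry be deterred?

SPE: (High, Enter|Low, Out|High); Entry deterred. Incumbent net profit = 11

Work:
After Low K: Entrant enters (6 > 0)
After High K: Entrant stays out (-2 < 0)
Incumbent: Low → 7−1=6, High → 25−14=11
Incumbent chooses High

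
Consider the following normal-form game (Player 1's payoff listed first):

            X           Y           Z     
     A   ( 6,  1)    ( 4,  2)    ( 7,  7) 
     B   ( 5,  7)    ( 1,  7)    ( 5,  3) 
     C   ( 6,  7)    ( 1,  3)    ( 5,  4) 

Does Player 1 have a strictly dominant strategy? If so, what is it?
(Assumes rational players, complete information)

No strictly dominant strategy exists for Player 1

Work:
A strategy strictly dominates another if it gives a strictly higher payoff against every opponent action. Compare each pair of P1's strategies column-by-column:
  A vs B: [6 vs 5, 4 vs 1, 7 vs 5] → A strictly dominates B
  A vs C: [6 vs 6, 4 vs 1, 7 vs 5] → A does not strictly dominate C (column X: 6 ≤ 6)
  B vs A: [5 vs 6, 1 vs 4, 5 vs 7] → B does not strictly dominate A (column X: 5 ≤ 6)
  B vs C: [5 vs 6, 1 vs 1, 5 vs 5] → B does not strictly dominate C (column X: 5 ≤ 6)
  C vs A: [6 vs 6, 1 vs 4, 5 vs 7] → C does not strictly dominate A (column X: 6 ≤ 6)
  C vs B: [6 vs 5, 1 vs 1, 5 vs 5] → C does not strictly dominate B (column Y: 1 ≤ 1)
No single strategy strictly dominates all others → no strictly dominant strategy.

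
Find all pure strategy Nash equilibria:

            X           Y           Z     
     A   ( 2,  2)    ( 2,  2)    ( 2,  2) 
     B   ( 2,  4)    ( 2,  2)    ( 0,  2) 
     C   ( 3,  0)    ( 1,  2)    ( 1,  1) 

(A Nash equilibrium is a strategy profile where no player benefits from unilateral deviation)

Nash equilibrium: (A, Y), (A, Z)

Work:
Best responses:
  P1 vs X: payoffs [2, 2, 3] → best response C (payoff 3)
  P1 vs Y: payoffs [2, 2, 1] → best response A/B (payoff 2)
  P1 vs Z: payoffs [2, 0, 1] → best response A (payoff 2)
  P2 vs A: payoffs [2, 2, 2] → best response X/Y/Z (payoff 2)
  P2 vs B: payoffs [4, 2, 2] → best response X (payoff 4)
  P2 vs C: payoffs [0, 2, 1] → best response Y (payoff 2)
Mutual best responses: (A,Y), (A,Z) → Nash equilibria.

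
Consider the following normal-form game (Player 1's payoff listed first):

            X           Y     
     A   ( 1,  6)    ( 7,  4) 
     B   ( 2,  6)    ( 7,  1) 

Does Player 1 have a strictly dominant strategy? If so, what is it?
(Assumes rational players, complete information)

No strictly dominant strategy exists for Player 1

Work:
A strategy strictly dominates another if it gives a strictly higher payoff against every opponent action. Compare each pair of P1's strategies column-by-column:
  A vs B: [1 vs 2, 7 vs 7] → A does not strictly dominate B (column X: 1 ≤ 2)
  B vs A: [2 vs 1, 7 vs 7] → B does not strictly dominate A (column Y: 7 ≤ 7)
No single strategy strictly dominates all others → no strictly dominant strategy.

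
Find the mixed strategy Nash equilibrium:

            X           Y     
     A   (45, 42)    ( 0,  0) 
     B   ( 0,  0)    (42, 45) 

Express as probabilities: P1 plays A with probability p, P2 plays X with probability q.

p = 0.5172, q = 0.4828

Work:
Find probabilities that make opponent indifferent:
P2 chooses q to make P1 indifferent between A and B
P1 chooses p to make P2 indifferent between X and Y
Mixed NE: P1 plays (A: 0.5172, B: 0.4828), P2 plays (X: 0.4828, Y: 0.5172)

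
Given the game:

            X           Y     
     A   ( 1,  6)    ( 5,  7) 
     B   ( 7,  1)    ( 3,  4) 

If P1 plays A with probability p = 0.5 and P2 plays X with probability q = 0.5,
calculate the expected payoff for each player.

E[P1] = 4.0, E[P2] = 4.5

Work:
E[P1] = p·q·π₁(A,X) + p·(1-q)·π₁(A,Y) + (1-p)·q·π₁(B,X) + (1-p)·(1-q)·π₁(B,Y)
= 0.5·0.5·1 + 0.5·0.5·5 + 0.5·0.5·7 + 0.5·0.5·3
= 4.0

E[P2] = 4.5 (similar calculation)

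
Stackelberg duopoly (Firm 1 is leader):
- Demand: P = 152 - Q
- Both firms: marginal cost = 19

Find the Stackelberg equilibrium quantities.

q₁* (leader) = 66.5, q₂* (follower) = 33.25

Work:
Follower's reaction: q₂ = (a - c - q₁)/2
Leader substitutes: π₁ = q₁·(a - q₁ - (a-c-q₁)/2 - c)
FOC: q₁* = (152 - 19)/2 = 66.50
Then: q₂* = (152 - 19 - 66.5)/2 = 33.25
Leader has first-mover advantage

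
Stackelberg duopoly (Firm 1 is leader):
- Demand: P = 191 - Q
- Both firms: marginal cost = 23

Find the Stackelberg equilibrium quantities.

q₁* (leader) = 84.0, q₂* (follower) = 42.0

Work:
Follower's reaction: q₂ = (a - c - q₁)/2
Leader substitutes: π₁ = q₁·(a - q₁ - (a-c-q₁)/2 - c)
FOC: q₁* = (191 - 23)/2 = 84.00
Then: q₂* = (191 - 23 - 84.0)/2 = 42.00
Leader has first-mover advantage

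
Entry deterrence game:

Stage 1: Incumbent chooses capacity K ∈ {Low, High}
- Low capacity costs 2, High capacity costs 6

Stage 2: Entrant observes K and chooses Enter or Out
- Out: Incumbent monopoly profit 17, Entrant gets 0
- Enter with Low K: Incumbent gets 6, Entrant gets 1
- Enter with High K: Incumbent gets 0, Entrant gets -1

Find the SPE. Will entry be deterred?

SPE: (High, Enter|Low, Out|High); Entry deterred. Incumbent net profit = 11

Work:
After Low K: Entrant enters (1 > 0)
After High K: Entrant stays out (-1 < 0)
Incumbent: Low → 6−2=4, High → 17−6=11
Incumbent chooses High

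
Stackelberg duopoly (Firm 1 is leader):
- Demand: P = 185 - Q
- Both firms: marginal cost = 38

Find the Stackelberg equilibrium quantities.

q₁* (leader) = 73.5, q₂* (follower) = 36.75

Work:
Follower's reaction: q₂ = (a - c - q₁)/2
Leader substitutes: π₁ = q₁·(a - q₁ - (a-c-q₁)/2 - c)
FOC: q₁* = (185 - 38)/2 = 73.50
Then: q₂* = (185 - 38 - 73.5)/2 = 36.75
Leader has first-mover advantage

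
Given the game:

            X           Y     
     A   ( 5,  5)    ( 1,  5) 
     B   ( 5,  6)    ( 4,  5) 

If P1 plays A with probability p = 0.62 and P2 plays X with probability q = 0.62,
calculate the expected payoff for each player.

E[P1] = 3.9132, E[P2] = 5.2356

Work:
E[P1] = p·q·π₁(A,X) + p·(1-q)·π₁(A,Y) + (1-p)·q·π₁(B,X) + (1-p)·(1-q)·π₁(B,Y)
= 0.62·0.62·5 + 0.62·0.38·1 + 0.38·0.62·5 + 0.38·0.38·4
= 3.9132

E[P2] = 5.2356 (similar calculation)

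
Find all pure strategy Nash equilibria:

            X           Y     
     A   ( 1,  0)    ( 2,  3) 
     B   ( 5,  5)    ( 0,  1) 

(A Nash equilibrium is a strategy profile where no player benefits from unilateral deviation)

Nash equilibrium: (A, Y), (B, X)

Work:
Best responses:
  P1 vs X: payoffs [1, 5] → best response B (payoff 5)
  P1 vs Y: payoffs [2, 0] → best response A (payoff 2)
  P2 vs A: payoffs [0, 3] → best response Y (payoff 3)
  P2 vs B: payoffs [5, 1] → best response X (payoff 5)
Mutual best responses: (A,Y), (B,X) → Nash equilibria.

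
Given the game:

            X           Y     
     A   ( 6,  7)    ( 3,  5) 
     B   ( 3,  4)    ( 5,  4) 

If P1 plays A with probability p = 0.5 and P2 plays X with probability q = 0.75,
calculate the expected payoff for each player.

E[P1] = 4.375, E[P2] = 5.25

Work:
E[P1] = p·q·π₁(A,X) + p·(1-q)·π₁(A,Y) + (1-p)·q·π₁(B,X) + (1-p)·(1-q)·π₁(B,Y)
= 0.5·0.75·6 + 0.5·0.25·3 + 0.5·0.75·3 + 0.5·0.25·5
= 4.375

E[P2] = 5.25 (similar calculation)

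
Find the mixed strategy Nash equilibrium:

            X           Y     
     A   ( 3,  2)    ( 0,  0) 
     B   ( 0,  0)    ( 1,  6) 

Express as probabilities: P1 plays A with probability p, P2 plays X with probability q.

p = 0.75, q = 0.25

Work:
Find probabilities that make opponent indifferent:
P2 chooses q to make P1 indifferent between A and B
P1 chooses p to make P2 indifferent between X and Y
Mixed NE: P1 plays (A: 0.75, B: 0.25), P2 plays (X: 0.25, Y: 0.75)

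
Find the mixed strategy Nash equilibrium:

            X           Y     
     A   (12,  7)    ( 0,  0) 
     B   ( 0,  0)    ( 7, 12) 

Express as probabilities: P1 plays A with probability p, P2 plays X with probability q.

p = 0.6316, q = 0.3684

Work:
Find probabilities that make opponent indifferent:
P2 chooses q to make P1 indifferent between A and B
P1 chooses p to make P2 indifferent between X and Y
Mixed NE: P1 plays (A: 0.6316, B: 0.3684), P2 plays (X: 0.3684, Y: 0.6316)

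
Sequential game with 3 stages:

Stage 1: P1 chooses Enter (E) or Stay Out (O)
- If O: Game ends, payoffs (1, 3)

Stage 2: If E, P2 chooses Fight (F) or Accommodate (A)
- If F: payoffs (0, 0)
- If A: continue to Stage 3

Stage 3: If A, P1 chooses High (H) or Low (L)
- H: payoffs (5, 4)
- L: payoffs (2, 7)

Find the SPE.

SPE: (E, A, H); Outcome (5, 4)

Work:
Stage 3: P1 chooses H (5 vs 2)
Stage 2: P2: F->0, A->4 (anticipating H). Choose A
Stage 1: P1: O->1, E->5 (anticipating A, H). Choose E
SPE path: E -> A -> H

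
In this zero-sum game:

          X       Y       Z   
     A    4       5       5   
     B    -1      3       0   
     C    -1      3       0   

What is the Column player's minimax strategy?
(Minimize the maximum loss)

Column should play X, value = 4

Work:
Column player minimizes Row's maximum payoff:
Column X: max payoff to Row = 4
Column Y: max payoff to Row = 5
Column Z: max payoff to Row = 5
Minimum is 4, achieved by column X.
Minimax strategy: X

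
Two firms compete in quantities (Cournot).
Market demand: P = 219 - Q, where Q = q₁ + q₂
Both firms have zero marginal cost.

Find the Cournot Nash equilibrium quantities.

q₁* = q₂* = 73.0; P* = 73.0

Work:
Profit: π_i = P·q_i = (a - q_i - q_j)·q_i
FOC: ∂π_i/∂q_i = a - 2q_i - q_j = 0
Reaction function: q_i = (219 - q_j)/2
Symmetry: q* = 219/3 = 73.0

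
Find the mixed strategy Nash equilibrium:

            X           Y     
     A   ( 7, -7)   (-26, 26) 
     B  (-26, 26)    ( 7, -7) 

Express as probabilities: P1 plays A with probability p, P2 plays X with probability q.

p = 0.5, q = 0.5

Work:
Find probabilities that make opponent indifferent:
P2 chooses q to make P1 indifferent between A and B
P1 chooses p to make P2 indifferent between X and Y
Mixed NE: P1 plays (A: 0.5, B: 0.5), P2 plays (X: 0.5, Y: 0.5)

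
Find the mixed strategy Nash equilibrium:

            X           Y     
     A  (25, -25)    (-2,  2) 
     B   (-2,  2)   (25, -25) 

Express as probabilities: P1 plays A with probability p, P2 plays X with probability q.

p = 0.5, q = 0.5

Work:
Find probabilities that make opponent indifferent:
P2 chooses q to make P1 indifferent between A and B
P1 chooses p to make P2 indifferent between X and Y
Mixed NE: P1 plays (A: 0.5, B: 0.5), P2 plays (X: 0.5, Y: 0.5)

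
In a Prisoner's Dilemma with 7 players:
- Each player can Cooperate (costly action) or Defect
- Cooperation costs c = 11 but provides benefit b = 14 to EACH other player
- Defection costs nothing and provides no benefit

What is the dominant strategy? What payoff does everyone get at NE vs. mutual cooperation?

Dominant: Defect; NE payoff = 0; Coop payoff = 73

Work:
Defect dominates (saves cost c = 11, benefit to others is external)
NE: All defect → everyone gets 0
If all cooperate: each receives (6)×14 - 11 = 73
Social dilemma: 73 > 0 but NE gives 0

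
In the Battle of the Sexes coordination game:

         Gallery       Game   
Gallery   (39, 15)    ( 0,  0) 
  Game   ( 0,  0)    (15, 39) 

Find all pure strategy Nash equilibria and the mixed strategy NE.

Pure NE: (Gallery, Gallery) and (Game, Game); Mixed NE: p = 0.7222, q = 0.2778

Work:
Check pure NE:
(Gallery, Gallery): (39, 15) - no unilateral deviation beneficial
(Game, Game): (15, 39) - no unilateral deviation beneficial
Mixed NE: P1 plays Gallery with p = 0.7222, P2 plays Gallery with q = 0.2778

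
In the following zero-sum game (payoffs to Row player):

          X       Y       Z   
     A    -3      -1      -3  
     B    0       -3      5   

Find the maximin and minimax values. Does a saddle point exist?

Maximin = -3, Minimax = -1, Saddle: False

Work:
Row minimums: [-3, -3] → maximin = -3
Column maximums: [0, -1, 5] → minimax = -1
No saddle point (maximin ≠ minimax). Mixed strategy needed.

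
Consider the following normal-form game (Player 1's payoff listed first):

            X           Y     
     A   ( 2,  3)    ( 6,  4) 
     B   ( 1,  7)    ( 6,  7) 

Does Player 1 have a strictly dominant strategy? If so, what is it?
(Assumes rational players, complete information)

No strictly dominant strategy exists for Player 1

Work:
A strategy strictly dominates another if it gives a strictly higher payoff against every opponent action. Compare each pair of P1's strategies column-by-column:
  A vs B: [2 vs 1, 6 vs 6] → A does not strictly dominate B (column Y: 6 ≤ 6)
  B vs A: [1 vs 2, 6 vs 6] → B does not strictly dominate A (column X: 1 ≤ 2)
No single strategy strictly dominates all others → no strictly dominant strategy.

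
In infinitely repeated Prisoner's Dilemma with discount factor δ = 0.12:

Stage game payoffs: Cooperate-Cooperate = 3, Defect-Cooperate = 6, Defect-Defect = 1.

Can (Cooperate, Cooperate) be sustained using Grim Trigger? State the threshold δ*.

δ* = 0.6; since δ = 0.12 < 0.6, cooperation cannot be sustained

Work:
For Grim Trigger:
Cooperate forever: 3/(1-δ)
Defect then punished: 6 + 1·δ/(1-δ)
Need: 3/(1-δ) ≥ 6 + 1·δ/(1-δ)
Solving: δ ≥ (T-R)/(T-P) = (6-3)/(6-1) = 0.6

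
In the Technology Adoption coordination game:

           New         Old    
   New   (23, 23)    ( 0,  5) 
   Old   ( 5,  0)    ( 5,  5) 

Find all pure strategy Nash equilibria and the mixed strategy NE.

Pure NE: (New, New) and (Old, Old); Mixed NE: p = 0.2174, q = 0.2174

Work:
Check pure NE:
(New, New): (23, 23) - no unilateral deviation beneficial
(Old, Old): (5, 5) - no unilateral deviation beneficial
Mixed NE: P1 plays New with p = 0.2174, P2 plays New with q = 0.2174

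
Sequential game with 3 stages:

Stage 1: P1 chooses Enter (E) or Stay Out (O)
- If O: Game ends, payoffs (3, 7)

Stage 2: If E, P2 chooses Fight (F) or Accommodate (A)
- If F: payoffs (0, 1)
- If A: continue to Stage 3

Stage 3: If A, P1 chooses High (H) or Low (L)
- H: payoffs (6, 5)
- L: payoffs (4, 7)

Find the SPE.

SPE: (E, A, H); Outcome (6, 5)

Work:
Stage 3: P1 chooses H (6 vs 4)
Stage 2: P2: F->1, A->5 (anticipating H). Choose A
Stage 1: P1: O->3, E->6 (anticipating A, H). Choose E
SPE path: E -> A -> H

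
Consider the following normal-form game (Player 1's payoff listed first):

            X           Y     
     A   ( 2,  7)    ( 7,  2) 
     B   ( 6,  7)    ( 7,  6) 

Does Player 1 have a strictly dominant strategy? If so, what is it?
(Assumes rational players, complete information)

No strictly dominant strategy exists for Player 1

Work:
A strategy strictly dominates another if it gives a strictly higher payoff against every opponent action. Compare each pair of P1's strategies column-by-column:
  A vs B: [2 vs 6, 7 vs 7] → A does not strictly dominate B (column X: 2 ≤ 6)
  B vs A: [6 vs 2, 7 vs 7] → B does not strictly dominate A (column Y: 7 ≤ 7)
No single strategy strictly dominates all others → no strictly dominant strategy.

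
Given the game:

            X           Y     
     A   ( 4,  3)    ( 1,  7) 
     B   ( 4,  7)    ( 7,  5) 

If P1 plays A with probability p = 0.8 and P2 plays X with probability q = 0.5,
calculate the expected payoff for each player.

E[P1] = 3.1, E[P2] = 5.2

Work:
E[P1] = p·q·π₁(A,X) + p·(1-q)·π₁(A,Y) + (1-p)·q·π₁(B,X) + (1-p)·(1-q)·π₁(B,Y)
= 0.8·0.5·4 + 0.8·0.5·1 + 0.2·0.5·4 + 0.2·0.5·7
= 3.1

E[P2] = 5.2 (similar calculation)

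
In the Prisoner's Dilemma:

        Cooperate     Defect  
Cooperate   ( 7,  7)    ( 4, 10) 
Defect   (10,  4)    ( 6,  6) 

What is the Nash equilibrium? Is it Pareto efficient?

(Defect, Defect) is NE; not Pareto efficient

Work:
Defect dominates Cooperate for both players:
If P2 cooperates: Defect (10) > Cooperate (7)
If P2 defects: Defect (6) > Cooperate (4)
NE: (Defect, Defect) with payoff (6, 6)
But (Cooperate, Cooperate) = (7, 7) Pareto dominates (6, 6)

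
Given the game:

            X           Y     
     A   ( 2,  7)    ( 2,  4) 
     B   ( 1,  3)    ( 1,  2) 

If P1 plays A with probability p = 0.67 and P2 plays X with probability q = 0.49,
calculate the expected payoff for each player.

E[P1] = 1.67, E[P2] = 4.4866

Work:
E[P1] = p·q·π₁(A,X) + p·(1-q)·π₁(A,Y) + (1-p)·q·π₁(B,X) + (1-p)·(1-q)·π₁(B,Y)
= 0.67·0.49·2 + 0.67·0.51·2 + 0.33·0.49·1 + 0.33·0.51·1
= 1.67

E[P2] = 4.4866 (similar calculation)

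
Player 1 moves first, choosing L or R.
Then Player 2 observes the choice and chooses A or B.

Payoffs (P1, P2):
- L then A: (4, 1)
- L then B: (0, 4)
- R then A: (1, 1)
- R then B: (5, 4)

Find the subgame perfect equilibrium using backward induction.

P1 plays R, P2 plays B after L and B after R; Payoff (5, 4)

Work:
Backward induction:
After L: P2 chooses B → P1 gets 0
After R: P2 chooses B → P1 gets 5
P1 chooses R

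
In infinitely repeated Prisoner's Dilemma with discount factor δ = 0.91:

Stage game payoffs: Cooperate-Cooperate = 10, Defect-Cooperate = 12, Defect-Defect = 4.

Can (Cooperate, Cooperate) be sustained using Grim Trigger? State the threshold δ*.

δ* = 0.25; since δ = 0.91 ≥ 0.25, cooperation can be sustained

Work:
For Grim Trigger:
Cooperate forever: 10/(1-δ)
Defect then punished: 12 + 4·δ/(1-δ)
Need: 10/(1-δ) ≥ 12 + 4·δ/(1-δ)
Solving: δ ≥ (T-R)/(T-P) = (12-10)/(12-4) = 0.25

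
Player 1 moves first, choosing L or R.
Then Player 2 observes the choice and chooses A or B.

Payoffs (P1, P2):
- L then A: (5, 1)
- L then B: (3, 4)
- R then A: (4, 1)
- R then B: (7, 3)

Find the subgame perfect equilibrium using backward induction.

P1 plays R, P2 plays B after L and B after R; Payoff (7, 3)

Work:
Backward induction:
After L: P2 chooses B → P1 gets 3
After R: P2 chooses B → P1 gets 7
P1 chooses R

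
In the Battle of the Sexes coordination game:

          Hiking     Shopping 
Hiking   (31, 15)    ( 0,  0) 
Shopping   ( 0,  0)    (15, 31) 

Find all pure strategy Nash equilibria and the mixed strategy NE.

Pure NE: (Hiking, Hiking) and (Shopping, Shopping); Mixed NE: p = 0.6739, q = 0.3261

Work:
Check pure NE:
(Hiking, Hiking): (31, 15) - no unilateral deviation beneficial
(Shopping, Shopping): (15, 31) - no unilateral deviation beneficial
Mixed NE: P1 plays Hiking with p = 0.6739, P2 plays Hiking with q = 0.3261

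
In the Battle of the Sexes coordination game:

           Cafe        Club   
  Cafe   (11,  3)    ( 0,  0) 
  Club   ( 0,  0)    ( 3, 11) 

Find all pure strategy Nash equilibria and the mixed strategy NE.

Pure NE: (Cafe, Cafe) and (Club, Club); Mixed NE: p = 0.7857, q = 0.2143

Work:
Check pure NE:
(Cafe, Cafe): (11, 3) - no unilateral deviation beneficial
(Club, Club): (3, 11) - no unilateral deviation beneficial
Mixed NE: P1 plays Cafe with p = 0.7857, P2 plays Cafe with q = 0.2143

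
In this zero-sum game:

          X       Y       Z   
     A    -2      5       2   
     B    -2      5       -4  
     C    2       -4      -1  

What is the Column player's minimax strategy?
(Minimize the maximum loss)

Column should play X or Z (all achieve the minimum), value = 2

Work:
Column player minimizes Row's maximum payoff:
Column X: max payoff to Row = 2
Column Y: max payoff to Row = 5
Column Z: max payoff to Row = 2
Minimum is 2, achieved by columns X, Z (tied).
Each of X or Z is a minimax strategy.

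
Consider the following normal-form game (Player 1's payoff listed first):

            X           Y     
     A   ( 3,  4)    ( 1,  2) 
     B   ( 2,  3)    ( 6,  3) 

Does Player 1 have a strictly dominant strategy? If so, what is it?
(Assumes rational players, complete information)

No strictly dominant strategy exists for Player 1

Work:
A strategy strictly dominates another if it gives a strictly higher payoff against every opponent action. Compare each pair of P1's strategies column-by-column:
  A vs B: [3 vs 2, 1 vs 6] → A does not strictly dominate B (column Y: 1 ≤ 6)
  B vs A: [2 vs 3, 6 vs 1] → B does not strictly dominate A (column X: 2 ≤ 3)
No single strategy strictly dominates all others → no strictly dominant strategy.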